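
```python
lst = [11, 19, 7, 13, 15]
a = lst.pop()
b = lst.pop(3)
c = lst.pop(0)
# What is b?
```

After line 1: lst = [11, 19, 7, 13, 15]
After line 2 (pop() -> a = 15): lst = [11, 19, 7, 13]
After line 3 (pop(3) -> b = 13): lst = [11, 19, 7]
After line 4 (pop(0) -> c = 11): lst = [19, 7]

13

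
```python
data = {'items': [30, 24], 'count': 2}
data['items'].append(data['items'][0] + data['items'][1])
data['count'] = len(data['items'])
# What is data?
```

After line 1: data = {'items': [30, 24], 'count': 2}
After line 2 (append 30 + 24 = 54): data = {'items': [30, 24, 54], 'count': 2}
After line 3 (count = len(items) = 3): data = {'items': [30, 24, 54], 'count': 3}

{'items': [30, 24, 54], 'count': 3}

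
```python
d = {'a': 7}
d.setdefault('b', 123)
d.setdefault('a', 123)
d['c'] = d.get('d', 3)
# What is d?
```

After line 1: d = {'a': 7}
After line 2 (setdefault adds 'b'=123): d = {'a': 7, 'b': 123}
After line 3 (setdefault 'a' no-op, already exists): d = {'a': 7, 'b': 123}
After line 4 (get('d', 3) returns default since 'd' not in d): d = {'a': 7, 'b': 123, 'c': 3}

{'a': 7, 'b': 123, 'c': 3}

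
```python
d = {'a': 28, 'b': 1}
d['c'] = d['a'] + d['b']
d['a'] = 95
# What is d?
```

After line 1: d = {'a': 28, 'b': 1}
After line 2 (d['c'] = 28 + 1): d = {'a': 28, 'b': 1, 'c': 29}
After line 3: d = {'a': 95, 'b': 1, 'c': 29}

{'a': 95, 'b': 1, 'c': 29}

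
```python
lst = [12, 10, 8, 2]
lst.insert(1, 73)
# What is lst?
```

[12, 73, 10, 8, 2]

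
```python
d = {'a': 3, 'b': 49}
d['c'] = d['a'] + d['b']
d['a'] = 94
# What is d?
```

After line 1: d = {'a': 3, 'b': 49}
After line 2 (d['c'] = 3 + 49): d = {'a': 3, 'b': 49, 'c': 52}
After line 3: d = {'a': 94, 'b': 49, 'c': 52}

{'a': 94, 'b': 49, 'c': 52}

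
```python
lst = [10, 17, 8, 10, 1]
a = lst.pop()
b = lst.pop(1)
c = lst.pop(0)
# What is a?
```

After line 1: lst = [10, 17, 8, 10, 1]
After line 2 (pop() -> a = 1): lst = [10, 17, 8, 10]
After line 3 (pop(1) -> b = 17): lst = [10, 8, 10]
After line 4 (pop(0) -> c = 10): lst = [8, 10]

1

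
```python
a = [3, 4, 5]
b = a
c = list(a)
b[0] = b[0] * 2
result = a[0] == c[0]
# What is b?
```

After line 1: a = [3, 4, 5]
After line 2 (b = a, alias): a = [3, 4, 5], b = [3, 4, 5]
After line 3 (c = list(a) is a copy, new object): c = [3, 4, 5]
After line 4 (b[0] = 3 * 2 = 6; mutates shared a/b): a = b = [6, 4, 5], c = [3, 4, 5]
After line 5 (a[0] = 6, c[0] = 3; result = False)

[6, 4, 5]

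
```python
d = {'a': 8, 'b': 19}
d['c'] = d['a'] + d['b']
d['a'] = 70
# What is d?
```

After line 1: d = {'a': 8, 'b': 19}
After line 2 (d['c'] = 8 + 19): d = {'a': 8, 'b': 19, 'c': 27}
After line 3: d = {'a': 70, 'b': 19, 'c': 27}

{'a': 70, 'b': 19, 'c': 27}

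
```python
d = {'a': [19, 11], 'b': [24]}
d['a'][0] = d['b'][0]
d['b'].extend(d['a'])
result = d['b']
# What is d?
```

After line 1: d = {'a': [19, 11], 'b': [24]}
After line 2 (a[0] = b[0] = 24): d = {'a': [24, 11], 'b': [24]}
After line 3 (b.extend(a) appends [24, 11]): d = {'a': [24, 11], 'b': [24, 24, 11]}
After line 4: result = d['b'] = [24, 24, 11]

{'a': [24, 11], 'b': [24, 24, 11]}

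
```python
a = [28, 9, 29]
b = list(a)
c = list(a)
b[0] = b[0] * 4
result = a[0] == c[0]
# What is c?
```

After line 1: a = [28, 9, 29]
After line 2 (b = list(a), copy): a = [28, 9, 29], b = [28, 9, 29]
After line 3 (c = list(a) is a copy, new object): c = [28, 9, 29]
After line 4 (b[0] = 28 * 4 = 112; only b mutates (copy)): a = [28, 9, 29], b = [112, 9, 29], c = [28, 9, 29]
After line 5 (a[0] = 28, c[0] = 28; result = True)

[28, 9, 29]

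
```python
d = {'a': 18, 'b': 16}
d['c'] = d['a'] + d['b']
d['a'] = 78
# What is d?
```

After line 1: d = {'a': 18, 'b': 16}
After line 2 (d['c'] = 18 + 16): d = {'a': 18, 'b': 16, 'c': 34}
After line 3: d = {'a': 78, 'b': 16, 'c': 34}

{'a': 78, 'b': 16, 'c': 34}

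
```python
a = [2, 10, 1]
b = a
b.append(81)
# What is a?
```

After line 1: a = [2, 10, 1]
After line 2 (b = a is an alias, same object): a = [2, 10, 1], b = [2, 10, 1]
After line 3 (b.append mutates the shared list): a = [2, 10, 1, 81], b = [2, 10, 1, 81]

[2, 10, 1, 81]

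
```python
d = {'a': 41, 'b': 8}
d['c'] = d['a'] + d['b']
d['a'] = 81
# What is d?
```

After line 1: d = {'a': 41, 'b': 8}
After line 2 (d['c'] = 41 + 8): d = {'a': 41, 'b': 8, 'c': 49}
After line 3: d = {'a': 81, 'b': 8, 'c': 49}

{'a': 81, 'b': 8, 'c': 49}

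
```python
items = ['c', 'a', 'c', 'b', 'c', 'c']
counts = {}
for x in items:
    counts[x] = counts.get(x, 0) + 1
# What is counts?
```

Initial: counts = {}, items = ['c', 'a', 'c', 'b', 'c', 'c']
See 'c': counts = {'c': 1}
See 'a': counts = {'c': 1, 'a': 1}
See 'c': counts = {'c': 2, 'a': 1}
See 'b': counts = {'c': 2, 'a': 1, 'b': 1}
See 'c': counts = {'c': 3, 'a': 1, 'b': 1}
See 'c': counts = {'c': 4, 'a': 1, 'b': 1}

{'c': 4, 'a': 1, 'b': 1}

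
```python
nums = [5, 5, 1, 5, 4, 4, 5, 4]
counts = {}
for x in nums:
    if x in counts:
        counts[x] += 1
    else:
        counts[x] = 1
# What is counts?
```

Initial: counts = {}, nums = [5, 5, 1, 5, 4, 4, 5, 4]
See 5: counts = {5: 1}
See 5: counts = {5: 2}
See 1: counts = {5: 2, 1: 1}
See 5: counts = {5: 3, 1: 1}
See 4: counts = {5: 3, 1: 1, 4: 1}
See 4: counts = {5: 3, 1: 1, 4: 2}
See 5: counts = {5: 4, 1: 1, 4: 2}
See 4: counts = {5: 4, 1: 1, 4: 3}

{5: 4, 1: 1, 4: 3}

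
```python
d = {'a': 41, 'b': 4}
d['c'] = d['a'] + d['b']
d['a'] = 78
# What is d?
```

After line 1: d = {'a': 41, 'b': 4}
After line 2 (d['c'] = 41 + 4): d = {'a': 41, 'b': 4, 'c': 45}
After line 3: d = {'a': 78, 'b': 4, 'c': 45}

{'a': 78, 'b': 4, 'c': 45}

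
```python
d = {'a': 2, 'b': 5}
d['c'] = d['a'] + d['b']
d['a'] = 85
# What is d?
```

After line 1: d = {'a': 2, 'b': 5}
After line 2 (d['c'] = 2 + 5): d = {'a': 2, 'b': 5, 'c': 7}
After line 3: d = {'a': 85, 'b': 5, 'c': 7}

{'a': 85, 'b': 5, 'c': 7}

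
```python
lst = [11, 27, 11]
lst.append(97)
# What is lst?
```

[11, 27, 11, 97]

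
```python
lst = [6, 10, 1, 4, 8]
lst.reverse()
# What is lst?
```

[8, 4, 1, 10, 6]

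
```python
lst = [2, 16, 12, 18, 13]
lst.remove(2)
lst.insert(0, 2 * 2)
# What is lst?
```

After line 1: lst = [2, 16, 12, 18, 13]
After line 2 (remove first 2): lst = [16, 12, 18, 13]
After line 3 (insert 4 at index 0): lst = [4, 16, 12, 18, 13]

[4, 16, 12, 18, 13]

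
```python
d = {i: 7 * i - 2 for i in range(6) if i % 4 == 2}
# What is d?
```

{2: 12}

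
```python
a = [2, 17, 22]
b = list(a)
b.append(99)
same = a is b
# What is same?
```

After line 1: a = [2, 17, 22]
After line 2 (b = list(a) is a shallow copy, new object): a = [2, 17, 22], b = [2, 17, 22]
After line 3 (append only mutates b): a = [2, 17, 22], b = [2, 17, 22, 99]
After line 4 (same = a is b; different objects -> False): same = False

False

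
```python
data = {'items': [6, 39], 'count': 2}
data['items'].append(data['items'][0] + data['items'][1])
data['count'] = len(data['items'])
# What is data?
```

After line 1: data = {'items': [6, 39], 'count': 2}
After line 2 (append 6 + 39 = 45): data = {'items': [6, 39, 45], 'count': 2}
After line 3 (count = len(items) = 3): data = {'items': [6, 39, 45], 'count': 3}

{'items': [6, 39, 45], 'count': 3}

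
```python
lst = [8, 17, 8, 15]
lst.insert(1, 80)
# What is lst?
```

[8, 80, 17, 8, 15]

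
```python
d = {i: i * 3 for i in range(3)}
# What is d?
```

{0: 0, 1: 3, 2: 6}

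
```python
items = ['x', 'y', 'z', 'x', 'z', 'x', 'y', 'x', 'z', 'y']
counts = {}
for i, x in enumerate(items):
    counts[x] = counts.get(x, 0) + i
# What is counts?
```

Initial: counts = {}, items = ['x', 'y', 'z', 'x', 'z', 'x', 'y', 'x', 'z', 'y']
i=0, x='x': counts = {'x': 0}
i=1, x='y': counts = {'x': 0, 'y': 1}
i=2, x='z': counts = {'x': 0, 'y': 1, 'z': 2}
i=3, x='x': counts = {'x': 3, 'y': 1, 'z': 2}
i=4, x='z': counts = {'x': 3, 'y': 1, 'z': 6}
i=5, x='x': counts = {'x': 8, 'y': 1, 'z': 6}
i=6, x='y': counts = {'x': 8, 'y': 7, 'z': 6}
i=7, x='x': counts = {'x': 15, 'y': 7, 'z': 6}
i=8, x='z': counts = {'x': 15, 'y': 7, 'z': 14}
i=9, x='y': counts = {'x': 15, 'y': 16, 'z': 14}

{'x': 15, 'y': 16, 'z': 14}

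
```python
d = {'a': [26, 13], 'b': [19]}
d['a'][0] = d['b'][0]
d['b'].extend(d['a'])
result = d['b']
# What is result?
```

After line 1: d = {'a': [26, 13], 'b': [19]}
After line 2 (a[0] = b[0] = 19): d = {'a': [19, 13], 'b': [19]}
After line 3 (b.extend(a) appends [19, 13]): d = {'a': [19, 13], 'b': [19, 19, 13]}
After line 4: result = d['b'] = [19, 19, 13]

[19, 19, 13]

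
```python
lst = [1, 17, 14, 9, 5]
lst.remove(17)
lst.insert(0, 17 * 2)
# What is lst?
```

After line 1: lst = [1, 17, 14, 9, 5]
After line 2 (remove first 17): lst = [1, 14, 9, 5]
After line 3 (insert 34 at index 0): lst = [34, 1, 14, 9, 5]

[34, 1, 14, 9, 5]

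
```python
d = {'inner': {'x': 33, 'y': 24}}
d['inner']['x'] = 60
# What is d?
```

After line 1: d = {'inner': {'x': 33, 'y': 24}}
After line 2 (inner x overwritten): d = {'inner': {'x': 60, 'y': 24}}

{'inner': {'x': 60, 'y': 24}}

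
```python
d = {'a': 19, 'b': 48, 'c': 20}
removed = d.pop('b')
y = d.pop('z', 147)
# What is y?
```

After line 1: d = {'a': 19, 'b': 48, 'c': 20}
After line 2 (pop 'b' returns 48): d = {'a': 19, 'c': 20}, removed = 48
After line 3 (pop 'z' missing, returns default 147): d = {'a': 19, 'c': 20}, y = 147

147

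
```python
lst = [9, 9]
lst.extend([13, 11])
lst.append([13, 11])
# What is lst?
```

After line 1: lst = [9, 9]
After line 2 (extend unpacks [13, 11]): lst = [9, 9, 13, 11]
After line 3 (append adds [13, 11] as single element): lst = [9, 9, 13, 11, [13, 11]]

[9, 9, 13, 11, [13, 11]]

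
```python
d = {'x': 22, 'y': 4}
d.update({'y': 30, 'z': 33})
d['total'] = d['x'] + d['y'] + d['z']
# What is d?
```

After line 1: d = {'x': 22, 'y': 4}
After line 2 (y overwritten, z added): d = {'x': 22, 'y': 30, 'z': 33}
After line 3 (total = 22 + 30 + 33 = 85): d = {'x': 22, 'y': 30, 'z': 33, 'total': 85}

{'x': 22, 'y': 30, 'z': 33, 'total': 85}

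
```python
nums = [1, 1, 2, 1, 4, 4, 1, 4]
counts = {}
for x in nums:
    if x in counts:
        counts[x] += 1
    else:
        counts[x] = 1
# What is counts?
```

Initial: counts = {}, nums = [1, 1, 2, 1, 4, 4, 1, 4]
See 1: counts = {1: 1}
See 1: counts = {1: 2}
See 2: counts = {1: 2, 2: 1}
See 1: counts = {1: 3, 2: 1}
See 4: counts = {1: 3, 2: 1, 4: 1}
See 4: counts = {1: 3, 2: 1, 4: 2}
See 1: counts = {1: 4, 2: 1, 4: 2}
See 4: counts = {1: 4, 2: 1, 4: 3}

{1: 4, 2: 1, 4: 3}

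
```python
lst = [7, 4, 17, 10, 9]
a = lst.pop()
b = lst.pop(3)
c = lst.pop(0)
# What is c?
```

After line 1: lst = [7, 4, 17, 10, 9]
After line 2 (pop() -> a = 9): lst = [7, 4, 17, 10]
After line 3 (pop(3) -> b = 10): lst = [7, 4, 17]
After line 4 (pop(0) -> c = 7): lst = [4, 17]

7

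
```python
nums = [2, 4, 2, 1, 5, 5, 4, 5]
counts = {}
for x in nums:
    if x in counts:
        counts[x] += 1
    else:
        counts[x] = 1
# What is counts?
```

Initial: counts = {}, nums = [2, 4, 2, 1, 5, 5, 4, 5]
See 2: counts = {2: 1}
See 4: counts = {2: 1, 4: 1}
See 2: counts = {2: 2, 4: 1}
See 1: counts = {2: 2, 4: 1, 1: 1}
See 5: counts = {2: 2, 4: 1, 1: 1, 5: 1}
See 5: counts = {2: 2, 4: 1, 1: 1, 5: 2}
See 4: counts = {2: 2, 4: 2, 1: 1, 5: 2}
See 5: counts = {2: 2, 4: 2, 1: 1, 5: 3}

{2: 2, 4: 2, 1: 1, 5: 3}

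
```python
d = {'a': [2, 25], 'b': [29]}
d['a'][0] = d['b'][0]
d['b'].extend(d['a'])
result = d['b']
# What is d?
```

After line 1: d = {'a': [2, 25], 'b': [29]}
After line 2 (a[0] = b[0] = 29): d = {'a': [29, 25], 'b': [29]}
After line 3 (b.extend(a) appends [29, 25]): d = {'a': [29, 25], 'b': [29, 29, 25]}
After line 4: result = d['b'] = [29, 29, 25]

{'a': [29, 25], 'b': [29, 29, 25]}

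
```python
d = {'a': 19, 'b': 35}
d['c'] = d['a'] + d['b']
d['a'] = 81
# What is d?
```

After line 1: d = {'a': 19, 'b': 35}
After line 2 (d['c'] = 19 + 35): d = {'a': 19, 'b': 35, 'c': 54}
After line 3: d = {'a': 81, 'b': 35, 'c': 54}

{'a': 81, 'b': 35, 'c': 54}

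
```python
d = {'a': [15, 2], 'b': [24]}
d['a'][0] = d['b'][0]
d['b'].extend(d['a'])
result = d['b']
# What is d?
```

After line 1: d = {'a': [15, 2], 'b': [24]}
After line 2 (a[0] = b[0] = 24): d = {'a': [24, 2], 'b': [24]}
After line 3 (b.extend(a) appends [24, 2]): d = {'a': [24, 2], 'b': [24, 24, 2]}
After line 4: result = d['b'] = [24, 24, 2]

{'a': [24, 2], 'b': [24, 24, 2]}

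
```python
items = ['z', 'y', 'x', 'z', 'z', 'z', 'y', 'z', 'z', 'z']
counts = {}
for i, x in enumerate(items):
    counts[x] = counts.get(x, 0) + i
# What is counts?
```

Initial: counts = {}, items = ['z', 'y', 'x', 'z', 'z', 'z', 'y', 'z', 'z', 'z']
i=0, x='z': counts = {'z': 0}
i=1, x='y': counts = {'z': 0, 'y': 1}
i=2, x='x': counts = {'z': 0, 'y': 1, 'x': 2}
i=3, x='z': counts = {'z': 3, 'y': 1, 'x': 2}
i=4, x='z': counts = {'z': 7, 'y': 1, 'x': 2}
i=5, x='z': counts = {'z': 12, 'y': 1, 'x': 2}
i=6, x='y': counts = {'z': 12, 'y': 7, 'x': 2}
i=7, x='z': counts = {'z': 19, 'y': 7, 'x': 2}
i=8, x='z': counts = {'z': 27, 'y': 7, 'x': 2}
i=9, x='z': counts = {'z': 36, 'y': 7, 'x': 2}

{'z': 36, 'y': 7, 'x': 2}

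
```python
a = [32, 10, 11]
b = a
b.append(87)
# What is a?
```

After line 1: a = [32, 10, 11]
After line 2 (b = a is an alias, same object): a = [32, 10, 11], b = [32, 10, 11]
After line 3 (b.append mutates the shared list): a = [32, 10, 11, 87], b = [32, 10, 11, 87]

[32, 10, 11, 87]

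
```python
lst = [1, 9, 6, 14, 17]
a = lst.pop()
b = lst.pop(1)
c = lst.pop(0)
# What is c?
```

After line 1: lst = [1, 9, 6, 14, 17]
After line 2 (pop() -> a = 17): lst = [1, 9, 6, 14]
After line 3 (pop(1) -> b = 9): lst = [1, 6, 14]
After line 4 (pop(0) -> c = 1): lst = [6, 14]

1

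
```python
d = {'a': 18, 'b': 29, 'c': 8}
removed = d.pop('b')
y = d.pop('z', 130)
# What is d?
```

After line 1: d = {'a': 18, 'b': 29, 'c': 8}
After line 2 (pop 'b' returns 29): d = {'a': 18, 'c': 8}, removed = 29
After line 3 (pop 'z' missing, returns default 130): d = {'a': 18, 'c': 8}, y = 130

{'a': 18, 'c': 8}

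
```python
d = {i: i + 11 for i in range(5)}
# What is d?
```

{0: 11, 1: 12, 2: 13, 3: 14, 4: 15}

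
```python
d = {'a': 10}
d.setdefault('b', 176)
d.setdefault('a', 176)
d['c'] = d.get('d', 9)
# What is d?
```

After line 1: d = {'a': 10}
After line 2 (setdefault adds 'b'=176): d = {'a': 10, 'b': 176}
After line 3 (setdefault 'a' no-op, already exists): d = {'a': 10, 'b': 176}
After line 4 (get('d', 9) returns default since 'd' not in d): d = {'a': 10, 'b': 176, 'c': 9}

{'a': 10, 'b': 176, 'c': 9}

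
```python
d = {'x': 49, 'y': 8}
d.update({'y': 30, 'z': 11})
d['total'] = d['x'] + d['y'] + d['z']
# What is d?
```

After line 1: d = {'x': 49, 'y': 8}
After line 2 (y overwritten, z added): d = {'x': 49, 'y': 30, 'z': 11}
After line 3 (total = 49 + 30 + 11 = 90): d = {'x': 49, 'y': 30, 'z': 11, 'total': 90}

{'x': 49, 'y': 30, 'z': 11, 'total': 90}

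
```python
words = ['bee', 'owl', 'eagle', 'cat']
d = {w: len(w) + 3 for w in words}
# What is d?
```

{'bee': 6, 'owl': 6, 'eagle': 8, 'cat': 6}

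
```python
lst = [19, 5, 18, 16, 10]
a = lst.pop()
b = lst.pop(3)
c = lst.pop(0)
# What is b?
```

After line 1: lst = [19, 5, 18, 16, 10]
After line 2 (pop() -> a = 10): lst = [19, 5, 18, 16]
After line 3 (pop(3) -> b = 16): lst = [19, 5, 18]
After line 4 (pop(0) -> c = 19): lst = [5, 18]

16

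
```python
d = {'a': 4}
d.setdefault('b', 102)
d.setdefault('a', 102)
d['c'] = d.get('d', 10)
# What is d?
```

After line 1: d = {'a': 4}
After line 2 (setdefault adds 'b'=102): d = {'a': 4, 'b': 102}
After line 3 (setdefault 'a' no-op, already exists): d = {'a': 4, 'b': 102}
After line 4 (get('d', 10) returns default since 'd' not in d): d = {'a': 4, 'b': 102, 'c': 10}

{'a': 4, 'b': 102, 'c': 10}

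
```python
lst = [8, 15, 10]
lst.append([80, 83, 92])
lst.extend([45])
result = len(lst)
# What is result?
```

After line 1: lst = [8, 15, 10]
After line 2 (append adds [80, 83, 92] as single element): lst = [8, 15, 10, [80, 83, 92]]
After line 3 (extend unpacks [45], adds 45): lst = [8, 15, 10, [80, 83, 92], 45]
After line 4: result = len(lst) = 5

5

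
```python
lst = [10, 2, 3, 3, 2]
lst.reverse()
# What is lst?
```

[2, 3, 3, 2, 10]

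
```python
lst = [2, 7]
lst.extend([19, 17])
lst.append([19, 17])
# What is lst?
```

After line 1: lst = [2, 7]
After line 2 (extend unpacks [19, 17]): lst = [2, 7, 19, 17]
After line 3 (append adds [19, 17] as single element): lst = [2, 7, 19, 17, [19, 17]]

[2, 7, 19, 17, [19, 17]]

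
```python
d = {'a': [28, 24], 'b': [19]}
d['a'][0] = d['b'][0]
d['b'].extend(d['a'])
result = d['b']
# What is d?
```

After line 1: d = {'a': [28, 24], 'b': [19]}
After line 2 (a[0] = b[0] = 19): d = {'a': [19, 24], 'b': [19]}
After line 3 (b.extend(a) appends [19, 24]): d = {'a': [19, 24], 'b': [19, 19, 24]}
After line 4: result = d['b'] = [19, 19, 24]

{'a': [19, 24], 'b': [19, 19, 24]}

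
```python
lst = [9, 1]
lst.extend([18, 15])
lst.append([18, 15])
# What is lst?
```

After line 1: lst = [9, 1]
After line 2 (extend unpacks [18, 15]): lst = [9, 1, 18, 15]
After line 3 (append adds [18, 15] as single element): lst = [9, 1, 18, 15, [18, 15]]

[9, 1, 18, 15, [18, 15]]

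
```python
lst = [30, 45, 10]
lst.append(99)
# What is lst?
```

[30, 45, 10, 99]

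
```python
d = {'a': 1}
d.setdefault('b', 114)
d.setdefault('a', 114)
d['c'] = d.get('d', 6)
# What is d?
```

After line 1: d = {'a': 1}
After line 2 (setdefault adds 'b'=114): d = {'a': 1, 'b': 114}
After line 3 (setdefault 'a' no-op, already exists): d = {'a': 1, 'b': 114}
After line 4 (get('d', 6) returns default since 'd' not in d): d = {'a': 1, 'b': 114, 'c': 6}

{'a': 1, 'b': 114, 'c': 6}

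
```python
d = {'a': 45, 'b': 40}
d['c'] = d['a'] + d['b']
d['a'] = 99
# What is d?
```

After line 1: d = {'a': 45, 'b': 40}
After line 2 (d['c'] = 45 + 40): d = {'a': 45, 'b': 40, 'c': 85}
After line 3: d = {'a': 99, 'b': 40, 'c': 85}

{'a': 99, 'b': 40, 'c': 85}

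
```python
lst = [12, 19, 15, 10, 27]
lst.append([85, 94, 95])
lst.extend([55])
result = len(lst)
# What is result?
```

After line 1: lst = [12, 19, 15, 10, 27]
After line 2 (append adds [85, 94, 95] as single element): lst = [12, 19, 15, 10, 27, [85, 94, 95]]
After line 3 (extend unpacks [55], adds 55): lst = [12, 19, 15, 10, 27, [85, 94, 95], 55]
After line 4: result = len(lst) = 7

7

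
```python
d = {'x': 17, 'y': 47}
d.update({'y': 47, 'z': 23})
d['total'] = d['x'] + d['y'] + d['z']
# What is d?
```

After line 1: d = {'x': 17, 'y': 47}
After line 2 (y overwritten, z added): d = {'x': 17, 'y': 47, 'z': 23}
After line 3 (total = 17 + 47 + 23 = 87): d = {'x': 17, 'y': 47, 'z': 23, 'total': 87}

{'x': 17, 'y': 47, 'z': 23, 'total': 87}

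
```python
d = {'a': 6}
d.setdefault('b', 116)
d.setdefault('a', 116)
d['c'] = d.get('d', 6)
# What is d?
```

After line 1: d = {'a': 6}
After line 2 (setdefault adds 'b'=116): d = {'a': 6, 'b': 116}
After line 3 (setdefault 'a' no-op, already exists): d = {'a': 6, 'b': 116}
After line 4 (get('d', 6) returns default since 'd' not in d): d = {'a': 6, 'b': 116, 'c': 6}

{'a': 6, 'b': 116, 'c': 6}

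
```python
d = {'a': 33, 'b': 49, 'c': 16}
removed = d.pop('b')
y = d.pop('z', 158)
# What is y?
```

After line 1: d = {'a': 33, 'b': 49, 'c': 16}
After line 2 (pop 'b' returns 49): d = {'a': 33, 'c': 16}, removed = 49
After line 3 (pop 'z' missing, returns default 158): d = {'a': 33, 'c': 16}, y = 158

158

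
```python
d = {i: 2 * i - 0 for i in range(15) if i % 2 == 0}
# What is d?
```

{0: 0, 2: 4, 4: 8, 6: 12, 8: 16, 10: 20, 12: 24, 14: 28}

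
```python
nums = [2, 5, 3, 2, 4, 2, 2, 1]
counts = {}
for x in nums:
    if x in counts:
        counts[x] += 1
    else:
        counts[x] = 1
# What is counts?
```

Initial: counts = {}, nums = [2, 5, 3, 2, 4, 2, 2, 1]
See 2: counts = {2: 1}
See 5: counts = {2: 1, 5: 1}
See 3: counts = {2: 1, 5: 1, 3: 1}
See 2: counts = {2: 2, 5: 1, 3: 1}
See 4: counts = {2: 2, 5: 1, 3: 1, 4: 1}
See 2: counts = {2: 3, 5: 1, 3: 1, 4: 1}
See 2: counts = {2: 4, 5: 1, 3: 1, 4: 1}
See 1: counts = {2: 4, 5: 1, 3: 1, 4: 1, 1: 1}

{2: 4, 5: 1, 3: 1, 4: 1, 1: 1}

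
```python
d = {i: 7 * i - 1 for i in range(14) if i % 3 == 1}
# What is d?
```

{1: 6, 4: 27, 7: 48, 10: 69, 13: 90}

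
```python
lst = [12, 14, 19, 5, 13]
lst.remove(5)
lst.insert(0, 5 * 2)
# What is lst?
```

After line 1: lst = [12, 14, 19, 5, 13]
After line 2 (remove first 5): lst = [12, 14, 19, 13]
After line 3 (insert 10 at index 0): lst = [10, 12, 14, 19, 13]

[10, 12, 14, 19, 13]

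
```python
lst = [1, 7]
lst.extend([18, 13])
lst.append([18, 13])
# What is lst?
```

After line 1: lst = [1, 7]
After line 2 (extend unpacks [18, 13]): lst = [1, 7, 18, 13]
After line 3 (append adds [18, 13] as single element): lst = [1, 7, 18, 13, [18, 13]]

[1, 7, 18, 13, [18, 13]]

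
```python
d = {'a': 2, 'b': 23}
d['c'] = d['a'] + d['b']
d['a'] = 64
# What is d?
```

After line 1: d = {'a': 2, 'b': 23}
After line 2 (d['c'] = 2 + 23): d = {'a': 2, 'b': 23, 'c': 25}
After line 3: d = {'a': 64, 'b': 23, 'c': 25}

{'a': 64, 'b': 23, 'c': 25}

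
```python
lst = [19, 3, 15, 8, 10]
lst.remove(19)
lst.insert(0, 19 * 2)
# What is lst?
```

After line 1: lst = [19, 3, 15, 8, 10]
After line 2 (remove first 19): lst = [3, 15, 8, 10]
After line 3 (insert 38 at index 0): lst = [38, 3, 15, 8, 10]

[38, 3, 15, 8, 10]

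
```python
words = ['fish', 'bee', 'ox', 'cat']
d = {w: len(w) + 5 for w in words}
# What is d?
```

{'fish': 9, 'bee': 8, 'ox': 7, 'cat': 8}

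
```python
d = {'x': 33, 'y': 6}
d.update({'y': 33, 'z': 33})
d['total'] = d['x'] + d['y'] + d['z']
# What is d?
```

After line 1: d = {'x': 33, 'y': 6}
After line 2 (y overwritten, z added): d = {'x': 33, 'y': 33, 'z': 33}
After line 3 (total = 33 + 33 + 33 = 99): d = {'x': 33, 'y': 33, 'z': 33, 'total': 99}

{'x': 33, 'y': 33, 'z': 33, 'total': 99}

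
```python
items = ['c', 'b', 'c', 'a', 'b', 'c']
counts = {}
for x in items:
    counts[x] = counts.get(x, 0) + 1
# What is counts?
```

Initial: counts = {}, items = ['c', 'b', 'c', 'a', 'b', 'c']
See 'c': counts = {'c': 1}
See 'b': counts = {'c': 1, 'b': 1}
See 'c': counts = {'c': 2, 'b': 1}
See 'a': counts = {'c': 2, 'b': 1, 'a': 1}
See 'b': counts = {'c': 2, 'b': 2, 'a': 1}
See 'c': counts = {'c': 3, 'b': 2, 'a': 1}

{'c': 3, 'b': 2, 'a': 1}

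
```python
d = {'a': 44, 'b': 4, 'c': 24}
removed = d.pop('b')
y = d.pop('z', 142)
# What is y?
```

After line 1: d = {'a': 44, 'b': 4, 'c': 24}
After line 2 (pop 'b' returns 4): d = {'a': 44, 'c': 24}, removed = 4
After line 3 (pop 'z' missing, returns default 142): d = {'a': 44, 'c': 24}, y = 142

142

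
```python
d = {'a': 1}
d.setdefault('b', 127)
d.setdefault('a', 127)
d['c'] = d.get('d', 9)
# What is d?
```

After line 1: d = {'a': 1}
After line 2 (setdefault adds 'b'=127): d = {'a': 1, 'b': 127}
After line 3 (setdefault 'a' no-op, already exists): d = {'a': 1, 'b': 127}
After line 4 (get('d', 9) returns default since 'd' not in d): d = {'a': 1, 'b': 127, 'c': 9}

{'a': 1, 'b': 127, 'c': 9}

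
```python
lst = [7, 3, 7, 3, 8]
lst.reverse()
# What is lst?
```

[8, 3, 7, 3, 7]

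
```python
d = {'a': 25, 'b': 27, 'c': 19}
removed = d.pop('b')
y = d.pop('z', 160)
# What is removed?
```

After line 1: d = {'a': 25, 'b': 27, 'c': 19}
After line 2 (pop 'b' returns 27): d = {'a': 25, 'c': 19}, removed = 27
After line 3 (pop 'z' missing, returns default 160): d = {'a': 25, 'c': 19}, y = 160

27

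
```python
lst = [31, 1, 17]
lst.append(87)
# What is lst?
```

[31, 1, 17, 87]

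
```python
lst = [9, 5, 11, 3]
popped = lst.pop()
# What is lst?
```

[9, 5, 11]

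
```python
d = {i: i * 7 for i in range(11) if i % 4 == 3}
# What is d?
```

{3: 21, 7: 49}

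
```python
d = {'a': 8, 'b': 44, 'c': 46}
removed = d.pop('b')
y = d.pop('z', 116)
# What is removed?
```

After line 1: d = {'a': 8, 'b': 44, 'c': 46}
After line 2 (pop 'b' returns 44): d = {'a': 8, 'c': 46}, removed = 44
After line 3 (pop 'z' missing, returns default 116): d = {'a': 8, 'c': 46}, y = 116

44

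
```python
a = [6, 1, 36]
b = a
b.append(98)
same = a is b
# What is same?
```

After line 1: a = [6, 1, 36]
After line 2 (b = a is an alias, same object): a = [6, 1, 36], b = [6, 1, 36]
After line 3 (b.append mutates the shared list): a = [6, 1, 36, 98], b = [6, 1, 36, 98]
After line 4 (same = a is b; same object -> True): same = True

True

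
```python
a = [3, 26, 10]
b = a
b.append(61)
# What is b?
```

After line 1: a = [3, 26, 10]
After line 2 (b = a is an alias, same object): a = [3, 26, 10], b = [3, 26, 10]
After line 3 (b.append mutates the shared list): a = [3, 26, 10, 61], b = [3, 26, 10, 61]

[3, 26, 10, 61]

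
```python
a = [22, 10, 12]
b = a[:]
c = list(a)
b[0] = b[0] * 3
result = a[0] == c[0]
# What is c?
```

After line 1: a = [22, 10, 12]
After line 2 (b = a[:], copy): a = [22, 10, 12], b = [22, 10, 12]
After line 3 (c = list(a) is a copy, new object): c = [22, 10, 12]
After line 4 (b[0] = 22 * 3 = 66; only b mutates (copy)): a = [22, 10, 12], b = [66, 10, 12], c = [22, 10, 12]
After line 5 (a[0] = 22, c[0] = 22; result = True)

[22, 10, 12]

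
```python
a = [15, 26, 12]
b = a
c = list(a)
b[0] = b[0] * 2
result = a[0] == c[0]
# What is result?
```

After line 1: a = [15, 26, 12]
After line 2 (b = a, alias): a = [15, 26, 12], b = [15, 26, 12]
After line 3 (c = list(a) is a copy, new object): c = [15, 26, 12]
After line 4 (b[0] = 15 * 2 = 30; mutates shared a/b): a = b = [30, 26, 12], c = [15, 26, 12]
After line 5 (a[0] = 30, c[0] = 15; result = False)

False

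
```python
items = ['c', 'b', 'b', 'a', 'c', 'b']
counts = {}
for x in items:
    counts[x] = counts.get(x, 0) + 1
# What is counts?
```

Initial: counts = {}, items = ['c', 'b', 'b', 'a', 'c', 'b']
See 'c': counts = {'c': 1}
See 'b': counts = {'c': 1, 'b': 1}
See 'b': counts = {'c': 1, 'b': 2}
See 'a': counts = {'c': 1, 'b': 2, 'a': 1}
See 'c': counts = {'c': 2, 'b': 2, 'a': 1}
See 'b': counts = {'c': 2, 'b': 3, 'a': 1}

{'c': 2, 'b': 3, 'a': 1}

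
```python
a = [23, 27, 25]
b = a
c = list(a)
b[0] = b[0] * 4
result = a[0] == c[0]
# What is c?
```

After line 1: a = [23, 27, 25]
After line 2 (b = a, alias): a = [23, 27, 25], b = [23, 27, 25]
After line 3 (c = list(a) is a copy, new object): c = [23, 27, 25]
After line 4 (b[0] = 23 * 4 = 92; mutates shared a/b): a = b = [92, 27, 25], c = [23, 27, 25]
After line 5 (a[0] = 92, c[0] = 23; result = False)

[23, 27, 25]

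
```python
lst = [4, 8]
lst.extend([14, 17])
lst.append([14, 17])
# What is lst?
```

After line 1: lst = [4, 8]
After line 2 (extend unpacks [14, 17]): lst = [4, 8, 14, 17]
After line 3 (append adds [14, 17] as single element): lst = [4, 8, 14, 17, [14, 17]]

[4, 8, 14, 17, [14, 17]]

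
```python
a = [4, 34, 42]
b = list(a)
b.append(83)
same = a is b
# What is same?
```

After line 1: a = [4, 34, 42]
After line 2 (b = list(a) is a shallow copy, new object): a = [4, 34, 42], b = [4, 34, 42]
After line 3 (append only mutates b): a = [4, 34, 42], b = [4, 34, 42, 83]
After line 4 (same = a is b; different objects -> False): same = False

False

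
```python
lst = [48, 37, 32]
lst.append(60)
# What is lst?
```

[48, 37, 32, 60]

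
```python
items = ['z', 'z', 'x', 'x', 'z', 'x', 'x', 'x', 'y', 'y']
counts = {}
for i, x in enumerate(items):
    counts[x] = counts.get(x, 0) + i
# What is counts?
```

Initial: counts = {}, items = ['z', 'z', 'x', 'x', 'z', 'x', 'x', 'x', 'y', 'y']
i=0, x='z': counts = {'z': 0}
i=1, x='z': counts = {'z': 1}
i=2, x='x': counts = {'z': 1, 'x': 2}
i=3, x='x': counts = {'z': 1, 'x': 5}
i=4, x='z': counts = {'z': 5, 'x': 5}
i=5, x='x': counts = {'z': 5, 'x': 10}
i=6, x='x': counts = {'z': 5, 'x': 16}
i=7, x='x': counts = {'z': 5, 'x': 23}
i=8, x='y': counts = {'z': 5, 'x': 23, 'y': 8}
i=9, x='y': counts = {'z': 5, 'x': 23, 'y': 17}

{'z': 5, 'x': 23, 'y': 17}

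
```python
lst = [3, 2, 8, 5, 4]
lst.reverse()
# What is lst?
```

[4, 5, 8, 2, 3]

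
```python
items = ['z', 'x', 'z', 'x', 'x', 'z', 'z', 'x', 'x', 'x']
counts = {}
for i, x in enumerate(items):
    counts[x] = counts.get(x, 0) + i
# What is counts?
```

Initial: counts = {}, items = ['z', 'x', 'z', 'x', 'x', 'z', 'z', 'x', 'x', 'x']
i=0, x='z': counts = {'z': 0}
i=1, x='x': counts = {'z': 0, 'x': 1}
i=2, x='z': counts = {'z': 2, 'x': 1}
i=3, x='x': counts = {'z': 2, 'x': 4}
i=4, x='x': counts = {'z': 2, 'x': 8}
i=5, x='z': counts = {'z': 7, 'x': 8}
i=6, x='z': counts = {'z': 13, 'x': 8}
i=7, x='x': counts = {'z': 13, 'x': 15}
i=8, x='x': counts = {'z': 13, 'x': 23}
i=9, x='x': counts = {'z': 13, 'x': 32}

{'z': 13, 'x': 32}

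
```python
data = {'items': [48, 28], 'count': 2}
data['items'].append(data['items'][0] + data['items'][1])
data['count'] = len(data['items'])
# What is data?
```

After line 1: data = {'items': [48, 28], 'count': 2}
After line 2 (append 48 + 28 = 76): data = {'items': [48, 28, 76], 'count': 2}
After line 3 (count = len(items) = 3): data = {'items': [48, 28, 76], 'count': 3}

{'items': [48, 28, 76], 'count': 3}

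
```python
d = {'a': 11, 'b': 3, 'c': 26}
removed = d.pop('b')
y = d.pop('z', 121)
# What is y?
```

After line 1: d = {'a': 11, 'b': 3, 'c': 26}
After line 2 (pop 'b' returns 3): d = {'a': 11, 'c': 26}, removed = 3
After line 3 (pop 'z' missing, returns default 121): d = {'a': 11, 'c': 26}, y = 121

121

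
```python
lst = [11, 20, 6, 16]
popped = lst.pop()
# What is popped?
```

16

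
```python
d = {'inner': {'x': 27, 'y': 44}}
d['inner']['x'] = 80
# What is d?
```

After line 1: d = {'inner': {'x': 27, 'y': 44}}
After line 2 (inner x overwritten): d = {'inner': {'x': 80, 'y': 44}}

{'inner': {'x': 80, 'y': 44}}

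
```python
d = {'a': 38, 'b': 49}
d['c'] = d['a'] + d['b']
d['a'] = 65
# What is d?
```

After line 1: d = {'a': 38, 'b': 49}
After line 2 (d['c'] = 38 + 49): d = {'a': 38, 'b': 49, 'c': 87}
After line 3: d = {'a': 65, 'b': 49, 'c': 87}

{'a': 65, 'b': 49, 'c': 87}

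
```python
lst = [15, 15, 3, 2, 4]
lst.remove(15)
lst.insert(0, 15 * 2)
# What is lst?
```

After line 1: lst = [15, 15, 3, 2, 4]
After line 2 (remove first 15): lst = [15, 3, 2, 4]
After line 3 (insert 30 at index 0): lst = [30, 15, 3, 2, 4]

[30, 15, 3, 2, 4]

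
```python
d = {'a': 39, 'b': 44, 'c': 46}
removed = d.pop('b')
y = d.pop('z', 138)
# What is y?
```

After line 1: d = {'a': 39, 'b': 44, 'c': 46}
After line 2 (pop 'b' returns 44): d = {'a': 39, 'c': 46}, removed = 44
After line 3 (pop 'z' missing, returns default 138): d = {'a': 39, 'c': 46}, y = 138

138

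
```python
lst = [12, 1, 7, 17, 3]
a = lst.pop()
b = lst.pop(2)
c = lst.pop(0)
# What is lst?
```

After line 1: lst = [12, 1, 7, 17, 3]
After line 2 (pop() -> a = 3): lst = [12, 1, 7, 17]
After line 3 (pop(2) -> b = 7): lst = [12, 1, 17]
After line 4 (pop(0) -> c = 12): lst = [1, 17]

[1, 17]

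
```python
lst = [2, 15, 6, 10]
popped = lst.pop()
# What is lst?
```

[2, 15, 6]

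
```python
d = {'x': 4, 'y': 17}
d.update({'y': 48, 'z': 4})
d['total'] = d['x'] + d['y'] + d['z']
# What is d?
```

After line 1: d = {'x': 4, 'y': 17}
After line 2 (y overwritten, z added): d = {'x': 4, 'y': 48, 'z': 4}
After line 3 (total = 4 + 48 + 4 = 56): d = {'x': 4, 'y': 48, 'z': 4, 'total': 56}

{'x': 4, 'y': 48, 'z': 4, 'total': 56}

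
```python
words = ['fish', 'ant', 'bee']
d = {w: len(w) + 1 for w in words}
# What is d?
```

{'fish': 5, 'ant': 4, 'bee': 4}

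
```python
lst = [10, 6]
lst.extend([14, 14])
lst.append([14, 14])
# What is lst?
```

After line 1: lst = [10, 6]
After line 2 (extend unpacks [14, 14]): lst = [10, 6, 14, 14]
After line 3 (append adds [14, 14] as single element): lst = [10, 6, 14, 14, [14, 14]]

[10, 6, 14, 14, [14, 14]]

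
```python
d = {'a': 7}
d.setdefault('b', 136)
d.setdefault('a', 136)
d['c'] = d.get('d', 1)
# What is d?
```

After line 1: d = {'a': 7}
After line 2 (setdefault adds 'b'=136): d = {'a': 7, 'b': 136}
After line 3 (setdefault 'a' no-op, already exists): d = {'a': 7, 'b': 136}
After line 4 (get('d', 1) returns default since 'd' not in d): d = {'a': 7, 'b': 136, 'c': 1}

{'a': 7, 'b': 136, 'c': 1}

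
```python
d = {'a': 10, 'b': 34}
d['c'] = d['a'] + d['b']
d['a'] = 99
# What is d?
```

After line 1: d = {'a': 10, 'b': 34}
After line 2 (d['c'] = 10 + 34): d = {'a': 10, 'b': 34, 'c': 44}
After line 3: d = {'a': 99, 'b': 34, 'c': 44}

{'a': 99, 'b': 34, 'c': 44}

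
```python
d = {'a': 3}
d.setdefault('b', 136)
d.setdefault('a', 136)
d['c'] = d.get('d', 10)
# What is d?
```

After line 1: d = {'a': 3}
After line 2 (setdefault adds 'b'=136): d = {'a': 3, 'b': 136}
After line 3 (setdefault 'a' no-op, already exists): d = {'a': 3, 'b': 136}
After line 4 (get('d', 10) returns default since 'd' not in d): d = {'a': 3, 'b': 136, 'c': 10}

{'a': 3, 'b': 136, 'c': 10}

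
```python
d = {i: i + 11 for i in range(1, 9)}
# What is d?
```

{1: 12, 2: 13, 3: 14, 4: 15, 5: 16, 6: 17, 7: 18, 8: 19}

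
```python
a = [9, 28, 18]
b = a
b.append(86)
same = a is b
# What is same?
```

After line 1: a = [9, 28, 18]
After line 2 (b = a is an alias, same object): a = [9, 28, 18], b = [9, 28, 18]
After line 3 (b.append mutates the shared list): a = [9, 28, 18, 86], b = [9, 28, 18, 86]
After line 4 (same = a is b; same object -> True): same = True

True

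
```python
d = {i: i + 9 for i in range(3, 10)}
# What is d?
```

{3: 12, 4: 13, 5: 14, 6: 15, 7: 16, 8: 17, 9: 18}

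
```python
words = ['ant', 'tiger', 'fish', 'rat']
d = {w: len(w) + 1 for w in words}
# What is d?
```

{'ant': 4, 'tiger': 6, 'fish': 5, 'rat': 4}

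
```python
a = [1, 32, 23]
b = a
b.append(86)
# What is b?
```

After line 1: a = [1, 32, 23]
After line 2 (b = a is an alias, same object): a = [1, 32, 23], b = [1, 32, 23]
After line 3 (b.append mutates the shared list): a = [1, 32, 23, 86], b = [1, 32, 23, 86]

[1, 32, 23, 86]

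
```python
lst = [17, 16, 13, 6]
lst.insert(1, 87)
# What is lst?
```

[17, 87, 16, 13, 6]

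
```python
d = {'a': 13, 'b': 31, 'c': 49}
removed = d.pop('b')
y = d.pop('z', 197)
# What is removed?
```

After line 1: d = {'a': 13, 'b': 31, 'c': 49}
After line 2 (pop 'b' returns 31): d = {'a': 13, 'c': 49}, removed = 31
After line 3 (pop 'z' missing, returns default 197): d = {'a': 13, 'c': 49}, y = 197

31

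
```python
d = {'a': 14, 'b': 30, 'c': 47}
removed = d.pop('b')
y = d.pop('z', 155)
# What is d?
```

After line 1: d = {'a': 14, 'b': 30, 'c': 47}
After line 2 (pop 'b' returns 30): d = {'a': 14, 'c': 47}, removed = 30
After line 3 (pop 'z' missing, returns default 155): d = {'a': 14, 'c': 47}, y = 155

{'a': 14, 'c': 47}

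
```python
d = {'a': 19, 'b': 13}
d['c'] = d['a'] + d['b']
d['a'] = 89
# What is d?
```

After line 1: d = {'a': 19, 'b': 13}
After line 2 (d['c'] = 19 + 13): d = {'a': 19, 'b': 13, 'c': 32}
After line 3: d = {'a': 89, 'b': 13, 'c': 32}

{'a': 89, 'b': 13, 'c': 32}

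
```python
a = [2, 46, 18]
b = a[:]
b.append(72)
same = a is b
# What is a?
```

After line 1: a = [2, 46, 18]
After line 2 (b = a[:] is a shallow copy, new object): a = [2, 46, 18], b = [2, 46, 18]
After line 3 (append only mutates b): a = [2, 46, 18], b = [2, 46, 18, 72]
After line 4 (same = a is b; different objects -> False): same = False

[2, 46, 18]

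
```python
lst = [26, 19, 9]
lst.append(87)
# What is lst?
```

[26, 19, 9, 87]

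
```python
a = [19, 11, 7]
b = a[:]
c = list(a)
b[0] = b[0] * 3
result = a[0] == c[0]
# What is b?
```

After line 1: a = [19, 11, 7]
After line 2 (b = a[:], copy): a = [19, 11, 7], b = [19, 11, 7]
After line 3 (c = list(a) is a copy, new object): c = [19, 11, 7]
After line 4 (b[0] = 19 * 3 = 57; only b mutates (copy)): a = [19, 11, 7], b = [57, 11, 7], c = [19, 11, 7]
After line 5 (a[0] = 19, c[0] = 19; result = True)

[57, 11, 7]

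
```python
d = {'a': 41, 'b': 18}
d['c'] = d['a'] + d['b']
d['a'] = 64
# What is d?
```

After line 1: d = {'a': 41, 'b': 18}
After line 2 (d['c'] = 41 + 18): d = {'a': 41, 'b': 18, 'c': 59}
After line 3: d = {'a': 64, 'b': 18, 'c': 59}

{'a': 64, 'b': 18, 'c': 59}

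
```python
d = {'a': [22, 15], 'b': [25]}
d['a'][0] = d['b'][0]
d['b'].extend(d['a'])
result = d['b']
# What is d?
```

After line 1: d = {'a': [22, 15], 'b': [25]}
After line 2 (a[0] = b[0] = 25): d = {'a': [25, 15], 'b': [25]}
After line 3 (b.extend(a) appends [25, 15]): d = {'a': [25, 15], 'b': [25, 25, 15]}
After line 4: result = d['b'] = [25, 25, 15]

{'a': [25, 15], 'b': [25, 25, 15]}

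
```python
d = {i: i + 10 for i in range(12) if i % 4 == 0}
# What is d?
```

{0: 10, 4: 14, 8: 18}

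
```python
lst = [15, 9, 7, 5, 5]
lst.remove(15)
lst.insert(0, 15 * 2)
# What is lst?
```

After line 1: lst = [15, 9, 7, 5, 5]
After line 2 (remove first 15): lst = [9, 7, 5, 5]
After line 3 (insert 30 at index 0): lst = [30, 9, 7, 5, 5]

[30, 9, 7, 5, 5]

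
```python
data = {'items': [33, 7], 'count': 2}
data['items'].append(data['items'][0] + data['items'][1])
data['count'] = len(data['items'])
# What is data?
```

After line 1: data = {'items': [33, 7], 'count': 2}
After line 2 (append 33 + 7 = 40): data = {'items': [33, 7, 40], 'count': 2}
After line 3 (count = len(items) = 3): data = {'items': [33, 7, 40], 'count': 3}

{'items': [33, 7, 40], 'count': 3}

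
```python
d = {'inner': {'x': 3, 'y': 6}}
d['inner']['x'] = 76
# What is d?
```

After line 1: d = {'inner': {'x': 3, 'y': 6}}
After line 2 (inner x overwritten): d = {'inner': {'x': 76, 'y': 6}}

{'inner': {'x': 76, 'y': 6}}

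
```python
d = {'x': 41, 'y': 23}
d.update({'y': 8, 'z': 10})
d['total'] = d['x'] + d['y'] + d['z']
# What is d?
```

After line 1: d = {'x': 41, 'y': 23}
After line 2 (y overwritten, z added): d = {'x': 41, 'y': 8, 'z': 10}
After line 3 (total = 41 + 8 + 10 = 59): d = {'x': 41, 'y': 8, 'z': 10, 'total': 59}

{'x': 41, 'y': 8, 'z': 10, 'total': 59}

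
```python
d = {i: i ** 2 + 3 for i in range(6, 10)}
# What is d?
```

{6: 39, 7: 52, 8: 67, 9: 84}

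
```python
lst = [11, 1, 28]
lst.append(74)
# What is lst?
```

[11, 1, 28, 74]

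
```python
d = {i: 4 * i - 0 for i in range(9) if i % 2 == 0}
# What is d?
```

{0: 0, 2: 8, 4: 16, 6: 24, 8: 32}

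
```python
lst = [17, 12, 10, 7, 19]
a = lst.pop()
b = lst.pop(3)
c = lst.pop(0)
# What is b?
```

After line 1: lst = [17, 12, 10, 7, 19]
After line 2 (pop() -> a = 19): lst = [17, 12, 10, 7]
After line 3 (pop(3) -> b = 7): lst = [17, 12, 10]
After line 4 (pop(0) -> c = 17): lst = [12, 10]

7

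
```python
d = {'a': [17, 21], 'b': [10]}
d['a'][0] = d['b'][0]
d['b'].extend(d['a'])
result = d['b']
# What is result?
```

After line 1: d = {'a': [17, 21], 'b': [10]}
After line 2 (a[0] = b[0] = 10): d = {'a': [10, 21], 'b': [10]}
After line 3 (b.extend(a) appends [10, 21]): d = {'a': [10, 21], 'b': [10, 10, 21]}
After line 4: result = d['b'] = [10, 10, 21]

[10, 10, 21]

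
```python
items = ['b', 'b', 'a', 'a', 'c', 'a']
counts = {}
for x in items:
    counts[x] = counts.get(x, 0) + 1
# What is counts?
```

Initial: counts = {}, items = ['b', 'b', 'a', 'a', 'c', 'a']
See 'b': counts = {'b': 1}
See 'b': counts = {'b': 2}
See 'a': counts = {'b': 2, 'a': 1}
See 'a': counts = {'b': 2, 'a': 2}
See 'c': counts = {'b': 2, 'a': 2, 'c': 1}
See 'a': counts = {'b': 2, 'a': 3, 'c': 1}

{'b': 2, 'a': 3, 'c': 1}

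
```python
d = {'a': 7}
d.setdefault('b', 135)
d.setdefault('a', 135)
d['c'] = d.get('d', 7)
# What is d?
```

After line 1: d = {'a': 7}
After line 2 (setdefault adds 'b'=135): d = {'a': 7, 'b': 135}
After line 3 (setdefault 'a' no-op, already exists): d = {'a': 7, 'b': 135}
After line 4 (get('d', 7) returns default since 'd' not in d): d = {'a': 7, 'b': 135, 'c': 7}

{'a': 7, 'b': 135, 'c': 7}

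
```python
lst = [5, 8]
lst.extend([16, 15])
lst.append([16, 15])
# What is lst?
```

After line 1: lst = [5, 8]
After line 2 (extend unpacks [16, 15]): lst = [5, 8, 16, 15]
After line 3 (append adds [16, 15] as single element): lst = [5, 8, 16, 15, [16, 15]]

[5, 8, 16, 15, [16, 15]]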